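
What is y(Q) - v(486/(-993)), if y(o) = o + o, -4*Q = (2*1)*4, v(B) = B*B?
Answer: -464488/109561 ≈ -4.2395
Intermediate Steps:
v(B) = B²
Q = -2 (Q = -2*1*4/4 = -4/2 = -¼*8 = -2)
y(o) = 2*o
y(Q) - v(486/(-993)) = 2*(-2) - (486/(-993))² = -4 - (486*(-1/993))² = -4 - (-162/331)² = -4 - 1*26244/109561 = -4 - 26244/109561 = -464488/109561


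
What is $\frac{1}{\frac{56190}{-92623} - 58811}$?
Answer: $- \frac{92623}{5447307443} \approx -1.7003 \cdot 10^{-5}$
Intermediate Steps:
$\frac{1}{\frac{56190}{-92623} - 58811} = \frac{1}{56190 \left(- \frac{1}{92623}\right) - 58811} = \frac{1}{- \frac{56190}{92623} - 58811} = \frac{1}{- \frac{5447307443}{92623}} = - \frac{92623}{5447307443}$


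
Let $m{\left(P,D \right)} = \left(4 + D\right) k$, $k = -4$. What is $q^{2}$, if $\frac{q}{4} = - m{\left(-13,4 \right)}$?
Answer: $16384$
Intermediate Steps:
$m{\left(P,D \right)} = -16 - 4 D$ ($m{\left(P,D \right)} = \left(4 + D\right) \left(-4\right) = -16 - 4 D$)
$q = 128$ ($q = 4 \left(- (-16 - 16)\right) = 4 \left(\left(-1\right) \left(-32\right)\right) = 4 \cdot 32 = 128$)
$q^{2} = 128^{2} = 16384$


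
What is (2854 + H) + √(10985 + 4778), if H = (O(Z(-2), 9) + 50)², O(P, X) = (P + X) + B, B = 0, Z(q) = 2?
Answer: 6575 + √15763 ≈ 6700.5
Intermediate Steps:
O(P, X) = P + X (O(P, X) = (P + X) + 0 = P + X)
H = 3721 (H = ((2 + 9) + 50)² = (11 + 50)² = 61² = 3721)
(2854 + H) + √(10985 + 4778) = (2854 + 3721) + √(10985 + 4778) = 6575 + √15763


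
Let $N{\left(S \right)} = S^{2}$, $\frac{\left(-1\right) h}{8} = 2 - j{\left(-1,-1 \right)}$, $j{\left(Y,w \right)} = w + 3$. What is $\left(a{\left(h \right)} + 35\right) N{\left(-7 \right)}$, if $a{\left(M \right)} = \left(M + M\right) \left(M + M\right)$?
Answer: $1715$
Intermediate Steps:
$j{\left(Y,w \right)} = 3 + w$
$h = 0$ ($h = - 8 \left(2 - \left(3 - 1\right)\right) = - 8 \left(2 - 2\right) = \left(-8\right) 0 = 0$)
$a{\left(M \right)} = 4 M^{2}$ ($a{\left(M \right)} = 2 M 2 M = 4 M^{2}$)
$\left(a{\left(h \right)} + 35\right) N{\left(-7 \right)} = \left(4 \cdot 0^{2} + 35\right) \left(-7\right)^{2} = \left(4 \cdot 0 + 35\right) 49 = \left(0 + 35\right) 49 = 35 \cdot 49 = 1715$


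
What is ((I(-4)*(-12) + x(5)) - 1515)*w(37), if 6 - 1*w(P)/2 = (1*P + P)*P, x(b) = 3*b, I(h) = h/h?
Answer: 8261568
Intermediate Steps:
I(h) = 1
w(P) = 12 - 4*P**2 (w(P) = 12 - 2*(1*P + P)*P = 12 - 2*(P + P)*P = 12 - 2*2*P*P = 12 - 4*P**2)
((I(-4)*(-12) + x(5)) - 1515)*w(37) = ((1*(-12) + 3*5) - 1515)*(12 - 4*37**2) = ((-12 + 15) - 1515)*(12 - 4*1369) = (3 - 1515)*(12 - 5476) = -1512*(-5464) = 8261568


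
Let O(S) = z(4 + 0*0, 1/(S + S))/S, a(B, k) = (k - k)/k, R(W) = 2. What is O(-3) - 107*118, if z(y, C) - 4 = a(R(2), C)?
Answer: -37882/3 ≈ -12627.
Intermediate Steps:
a(B, k) = 0 (a(B, k) = 0/k = 0)
z(y, C) = 4 (z(y, C) = 4 + 0 = 4)
O(S) = 4/S
O(-3) - 107*118 = 4/(-3) - 107*118 = 4*(-1/3) - 12626 = -4/3 - 12626 = -37882/3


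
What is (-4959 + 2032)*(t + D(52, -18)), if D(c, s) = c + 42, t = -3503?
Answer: 9978143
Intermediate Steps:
D(c, s) = 42 + c
(-4959 + 2032)*(t + D(52, -18)) = (-4959 + 2032)*(-3503 + (42 + 52)) = -2927*(-3503 + 94) = -2927*(-3409) = 9978143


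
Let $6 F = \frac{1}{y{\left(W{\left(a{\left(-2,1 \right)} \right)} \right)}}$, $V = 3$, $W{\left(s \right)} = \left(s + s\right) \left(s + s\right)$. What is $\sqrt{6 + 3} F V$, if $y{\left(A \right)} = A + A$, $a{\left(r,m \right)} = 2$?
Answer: $\frac{3}{64} \approx 0.046875$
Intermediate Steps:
$W{\left(s \right)} = 4 s^{2}$ ($W{\left(s \right)} = 2 s 2 s = 4 s^{2}$)
$y{\left(A \right)} = 2 A$
$F = \frac{1}{192}$ ($F = \frac{1}{6 \cdot 2 \cdot 4 \cdot 2^{2}} = \frac{1}{6 \cdot 2 \cdot 4 \cdot 4} = \frac{1}{6 \cdot 2 \cdot 16} = \frac{1}{6 \cdot 32} = \frac{1}{6} \cdot \frac{1}{32} = \frac{1}{192} \approx 0.0052083$)
$\sqrt{6 + 3} F V = \sqrt{6 + 3} \cdot \frac{1}{192} \cdot 3 = \sqrt{9} \cdot \frac{1}{192} \cdot 3 = 3 \cdot \frac{1}{192} \cdot 3 = \frac{1}{64} \cdot 3 = \frac{3}{64}$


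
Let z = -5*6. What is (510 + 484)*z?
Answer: -29820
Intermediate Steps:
z = -30
(510 + 484)*z = (510 + 484)*(-30) = 994*(-30) = -29820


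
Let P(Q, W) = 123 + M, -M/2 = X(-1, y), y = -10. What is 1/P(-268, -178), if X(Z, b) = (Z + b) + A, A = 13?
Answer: 1/119 ≈ 0.0084034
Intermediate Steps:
X(Z, b) = 13 + Z + b (X(Z, b) = (Z + b) + 13 = 13 + Z + b)
M = -4 (M = -2*(13 - 1 - 10) = -2*2 = -4)
P(Q, W) = 119 (P(Q, W) = 123 - 4 = 119)
1/P(-268, -178) = 1/119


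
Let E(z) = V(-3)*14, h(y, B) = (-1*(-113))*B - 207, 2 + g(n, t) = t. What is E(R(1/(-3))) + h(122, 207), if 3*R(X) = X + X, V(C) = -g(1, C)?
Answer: 23254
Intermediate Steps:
g(n, t) = -2 + t
V(C) = 2 - C (V(C) = -(-2 + C) = 2 - C)
h(y, B) = -207 + 113*B (h(y, B) = 113*B - 207 = -207 + 113*B)
R(X) = 2*X/3 (R(X) = (X + X)/3 = (2*X)/3 = 2*X/3)
E(z) = 70 (E(z) = (2 - 1*(-3))*14 = (2 + 3)*14 = 5*14 = 70)
E(R(1/(-3))) + h(122, 207) = 70 + (-207 + 113*207) = 70 + (-207 + 23391) = 70 + 23184 = 23254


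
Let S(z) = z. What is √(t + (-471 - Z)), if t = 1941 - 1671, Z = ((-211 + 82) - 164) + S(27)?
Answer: √65 ≈ 8.0623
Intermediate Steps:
Z = -266 (Z = ((-211 + 82) - 164) + 27 = (-129 - 164) + 27 = -293 + 27 = -266)
t = 270
√(t + (-471 - Z)) = √(270 + (-471 - 1*(-266))) = √(270 + (-471 + 266)) = √(270 - 205) = √65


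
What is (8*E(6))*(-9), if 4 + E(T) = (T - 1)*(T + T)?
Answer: -4032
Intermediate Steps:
E(T) = -4 + 2*T*(-1 + T) (E(T) = -4 + (T - 1)*(T + T) = -4 + (-1 + T)*(2*T) = -4 + 2*T*(-1 + T))
(8*E(6))*(-9) = (8*(-4 - 2*6 + 2*6²))*(-9) = (8*(-4 - 12 + 2*36))*(-9) = (8*(-4 - 12 + 72))*(-9) = (8*56)*(-9) = 448*(-9) = -4032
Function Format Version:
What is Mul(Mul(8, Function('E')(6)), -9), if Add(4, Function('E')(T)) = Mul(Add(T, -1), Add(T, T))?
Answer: -4032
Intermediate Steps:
Function('E')(T) = Add(-4, Mul(2, T, Add(-1, T))) (Function('E')(T) = Add(-4, Mul(Add(T, -1), Add(T, T))) = Add(-4, Mul(Add(-1, T), Mul(2, T))) = Add(-4, Mul(2, T, Add(-1, T))))
Mul(Mul(8, Function('E')(6)), -9) = Mul(Mul(8, Add(-4, Mul(-2, 6), Mul(2, Pow(6, 2)))), -9) = Mul(Mul(8, Add(-4, -12, Mul(2, 36))), -9) = Mul(Mul(8, Add(-4, -12, 72)), -9) = Mul(Mul(8, 56), -9) = Mul(448, -9) = -4032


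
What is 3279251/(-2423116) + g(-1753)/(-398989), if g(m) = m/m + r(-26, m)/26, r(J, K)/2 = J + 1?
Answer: -17008976926715/12568356186412 ≈ -1.3533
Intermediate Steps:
r(J, K) = 2 + 2*J (r(J, K) = 2*(J + 1) = 2*(1 + J) = 2 + 2*J)
g(m) = -12/13 (g(m) = m/m + (2 + 2*(-26))/26 = 1 + (2 - 52)*(1/26) = 1 - 50*1/26 = 1 - 25/13 = -12/13)
3279251/(-2423116) + g(-1753)/(-398989) = 3279251/(-2423116) - 12/13/(-398989) = 3279251*(-1/2423116) - 12/13*(-1/398989) = -3279251/2423116 + 12/5186857 = -17008976926715/12568356186412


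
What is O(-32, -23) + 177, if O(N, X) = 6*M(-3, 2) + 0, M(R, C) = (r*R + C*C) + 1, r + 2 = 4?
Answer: 171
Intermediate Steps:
r = 2 (r = -2 + 4 = 2)
M(R, C) = 1 + C² + 2*R (M(R, C) = (2*R + C*C) + 1 = (2*R + C²) + 1 = (C² + 2*R) + 1 = 1 + C² + 2*R)
O(N, X) = -6 (O(N, X) = 6*(1 + 2² + 2*(-3)) + 0 = 6*(1 + 4 - 6) + 0 = 6*(-1) + 0 = -6 + 0 = -6)
O(-32, -23) + 177 = -6 + 177 = 171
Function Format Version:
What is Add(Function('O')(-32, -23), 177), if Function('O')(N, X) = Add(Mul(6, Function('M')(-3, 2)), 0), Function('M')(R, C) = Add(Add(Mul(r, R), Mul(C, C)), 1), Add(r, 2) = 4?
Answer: 171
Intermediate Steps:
r = 2 (r = Add(-2, 4) = 2)
Function('M')(R, C) = Add(1, Pow(C, 2), Mul(2, R)) (Function('M')(R, C) = Add(Add(Mul(2, R), Mul(C, C)), 1) = Add(Add(Mul(2, R), Pow(C, 2)), 1) = Add(Add(Pow(C, 2), Mul(2, R)), 1) = Add(1, Pow(C, 2), Mul(2, R)))
Function('O')(N, X) = -6 (Function('O')(N, X) = Add(Mul(6, Add(1, Pow(2, 2), Mul(2, -3))), 0) = Add(Mul(6, Add(1, 4, -6)), 0) = Add(Mul(6, -1), 0) = Add(-6, 0) = -6)
Add(Function('O')(-32, -23), 177) = Add(-6, 177) = 171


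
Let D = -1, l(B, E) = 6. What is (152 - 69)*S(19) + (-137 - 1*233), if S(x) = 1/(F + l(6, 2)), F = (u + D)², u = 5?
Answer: -8057/22 ≈ -366.23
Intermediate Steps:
F = 16 (F = (5 - 1)² = 4² = 16)
S(x) = 1/22 (S(x) = 1/(16 + 6) = 1/22)
(152 - 69)*S(19) + (-137 - 1*233) = (152 - 69)*(1/22) + (-137 - 1*233) = 83*(1/22) + (-137 - 233) = 83/22 - 370 = -8057/22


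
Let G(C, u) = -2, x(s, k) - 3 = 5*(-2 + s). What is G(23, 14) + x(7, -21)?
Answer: 26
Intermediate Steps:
x(s, k) = -7 + 5*s (x(s, k) = 3 + 5*(-2 + s) = 3 + (-10 + 5*s) = -7 + 5*s)
G(23, 14) + x(7, -21) = -2 + (-7 + 5*7) = -2 + (-7 + 35) = -2 + 28 = 26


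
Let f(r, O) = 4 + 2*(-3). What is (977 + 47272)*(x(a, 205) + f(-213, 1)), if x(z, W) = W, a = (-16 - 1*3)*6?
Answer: 9794547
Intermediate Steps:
a = -114 (a = (-16 - 3)*6 = -19*6 = -114)
f(r, O) = -2 (f(r, O) = 4 - 6 = -2)
(977 + 47272)*(x(a, 205) + f(-213, 1)) = (977 + 47272)*(205 - 2) = 48249*203 = 9794547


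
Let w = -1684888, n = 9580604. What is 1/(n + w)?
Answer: 1/7895716 ≈ 1.2665e-7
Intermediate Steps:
1/(n + w) = 1/(9580604 - 1684888) = 1/7895716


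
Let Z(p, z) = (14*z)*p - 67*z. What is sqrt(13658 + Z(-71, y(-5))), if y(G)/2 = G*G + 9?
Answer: I*sqrt(58490) ≈ 241.85*I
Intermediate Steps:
y(G) = 18 + 2*G**2 (y(G) = 2*(G*G + 9) = 2*(G**2 + 9) = 2*(9 + G**2) = 18 + 2*G**2)
Z(p, z) = -67*z + 14*p*z (Z(p, z) = 14*p*z - 67*z = -67*z + 14*p*z)
sqrt(13658 + Z(-71, y(-5))) = sqrt(13658 + (18 + 2*(-5)**2)*(-67 + 14*(-71))) = sqrt(13658 + (18 + 2*25)*(-67 - 994)) = sqrt(13658 + (18 + 50)*(-1061)) = sqrt(13658 + 68*(-1061)) = sqrt(13658 - 72148) = sqrt(-58490) = I*sqrt(58490)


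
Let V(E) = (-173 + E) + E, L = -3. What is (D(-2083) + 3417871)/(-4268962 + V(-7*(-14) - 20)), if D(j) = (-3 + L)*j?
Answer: -3430369/4268979 ≈ -0.80356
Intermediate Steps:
D(j) = -6*j (D(j) = (-3 - 3)*j = -6*j)
V(E) = -173 + 2*E
(D(-2083) + 3417871)/(-4268962 + V(-7*(-14) - 20)) = (-6*(-2083) + 3417871)/(-4268962 + (-173 + 2*(-7*(-14) - 20))) = (12498 + 3417871)/(-4268962 + (-173 + 2*(98 - 20))) = 3430369/(-4268962 + (-173 + 2*78)) = 3430369/(-4268962 + (-173 + 156)) = 3430369/(-4268962 - 17) = 3430369/(-4268979) = 3430369*(-1/4268979) = -3430369/4268979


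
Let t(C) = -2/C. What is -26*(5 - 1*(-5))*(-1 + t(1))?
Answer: 780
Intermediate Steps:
-26*(5 - 1*(-5))*(-1 + t(1)) = -26*(5 - 1*(-5))*(-1 - 2/1) = -26*(5 + 5)*(-1 - 2*1) = -260*(-1 - 2) = -260*(-3) = -26*(-30) = 780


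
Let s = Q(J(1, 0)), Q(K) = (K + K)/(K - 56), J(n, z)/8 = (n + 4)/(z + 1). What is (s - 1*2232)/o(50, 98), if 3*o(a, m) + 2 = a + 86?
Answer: -6711/134 ≈ -50.082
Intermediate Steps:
o(a, m) = 28 + a/3 (o(a, m) = -⅔ + (a + 86)/3 = -⅔ + (86 + a)/3 = -⅔ + (86/3 + a/3) = 28 + a/3)
J(n, z) = 8*(4 + n)/(1 + z) (J(n, z) = 8*((n + 4)/(z + 1)) = 8*((4 + n)/(1 + z)) = 8*(4 + n)/(1 + z))
Q(K) = 2*K/(-56 + K) (Q(K) = (2*K)/(-56 + K) = 2*K/(-56 + K))
s = -5 (s = 2*(8*(4 + 1)/(1 + 0))/(-56 + 8*(4 + 1)/(1 + 0)) = 2*(8*5/1)/(-56 + 8*5/1) = 2*(8*1*5)/(-56 + 8*1*5) = 2*40/(-56 + 40) = 2*40/(-16) = 2*40*(-1/16) = -5)
(s - 1*2232)/o(50, 98) = (-5 - 1*2232)/(28 + (⅓)*50) = (-5 - 2232)/(28 + 50/3) = -2237/134/3 = -2237*3/134 = -6711/134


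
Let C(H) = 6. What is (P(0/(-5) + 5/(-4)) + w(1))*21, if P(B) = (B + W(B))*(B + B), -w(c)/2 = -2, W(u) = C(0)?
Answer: -1323/8 ≈ -165.38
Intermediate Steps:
W(u) = 6
w(c) = 4 (w(c) = -2*(-2) = 4)
P(B) = 2*B*(6 + B) (P(B) = (B + 6)*(B + B) = (6 + B)*(2*B) = 2*B*(6 + B))
(P(0/(-5) + 5/(-4)) + w(1))*21 = (2*(0/(-5) + 5/(-4))*(6 + (0/(-5) + 5/(-4))) + 4)*21 = (2*(0*(-⅕) + 5*(-¼))*(6 + (0*(-⅕) + 5*(-¼))) + 4)*21 = (2*(0 - 5/4)*(6 + (0 - 5/4)) + 4)*21 = (2*(-5/4)*(6 - 5/4) + 4)*21 = (2*(-5/4)*(19/4) + 4)*21 = (-95/8 + 4)*21 = -63/8*21 = -1323/8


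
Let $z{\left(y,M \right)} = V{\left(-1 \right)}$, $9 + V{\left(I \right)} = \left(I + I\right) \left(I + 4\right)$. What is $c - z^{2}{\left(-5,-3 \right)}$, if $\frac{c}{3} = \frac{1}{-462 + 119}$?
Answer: $- \frac{77178}{343} \approx -225.01$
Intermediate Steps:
$V{\left(I \right)} = -9 + 2 I \left(4 + I\right)$ ($V{\left(I \right)} = -9 + \left(I + I\right) \left(I + 4\right) = -9 + 2 I \left(4 + I\right)$)
$z{\left(y,M \right)} = -15$ ($z{\left(y,M \right)} = -9 + 2 \left(-1\right)^{2} + 8 \left(-1\right) = -9 + 2 \cdot 1 - 8 = -9 + 2 - 8 = -15$)
$c = - \frac{3}{343}$ ($c = \frac{3}{-462 + 119} = \frac{3}{-343} = 3 \left(- \frac{1}{343}\right) = - \frac{3}{343} \approx -0.0087464$)
$c - z^{2}{\left(-5,-3 \right)} = - \frac{3}{343} - \left(-15\right)^{2} = - \frac{3}{343} - 225 = - \frac{77178}{343}$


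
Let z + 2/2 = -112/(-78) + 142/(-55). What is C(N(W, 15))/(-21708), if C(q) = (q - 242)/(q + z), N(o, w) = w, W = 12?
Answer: 162305/199510992 ≈ 0.00081351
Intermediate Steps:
z = -4603/2145 (z = -1 + (-112/(-78) + 142/(-55)) = -1 + (-112*(-1/78) + 142*(-1/55)) = -1 + (56/39 - 142/55) = -1 - 2458/2145 = -4603/2145 ≈ -2.1459)
C(q) = (-242 + q)/(-4603/2145 + q) (C(q) = (q - 242)/(q - 4603/2145) = (-242 + q)/(-4603/2145 + q))
C(N(W, 15))/(-21708) = (2145*(-242 + 15)/(-4603 + 2145*15))/(-21708) = (2145*(-227)/(-4603 + 32175))*(-1/21708) = (2145*(-227)/27572)*(-1/21708) = (2145*(1/27572)*(-227))*(-1/21708) = -486915/27572*(-1/21708) = 162305/199510992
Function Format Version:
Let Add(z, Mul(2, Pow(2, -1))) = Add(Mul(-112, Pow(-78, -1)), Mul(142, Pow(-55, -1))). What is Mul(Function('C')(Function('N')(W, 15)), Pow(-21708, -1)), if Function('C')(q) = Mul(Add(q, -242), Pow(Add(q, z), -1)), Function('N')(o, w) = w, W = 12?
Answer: Rational(162305, 199510992) ≈ 0.00081351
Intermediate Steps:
z = Rational(-4603, 2145) (z = Add(-1, Add(Mul(-112, Pow(-78, -1)), Mul(142, Pow(-55, -1)))) = Add(-1, Add(Mul(-112, Rational(-1, 78)), Mul(142, Rational(-1, 55)))) = Add(-1, Add(Rational(56, 39), Rational(-142, 55))) = Add(-1, Rational(-2458, 2145)) = Rational(-4603, 2145) ≈ -2.1459)
Function('C')(q) = Mul(Pow(Add(Rational(-4603, 2145), q), -1), Add(-242, q)) (Function('C')(q) = Mul(Add(q, -242), Pow(Add(q, Rational(-4603, 2145)), -1)) = Mul(Add(-242, q), Pow(Add(Rational(-4603, 2145), q), -1)) = Mul(Pow(Add(Rational(-4603, 2145), q), -1), Add(-242, q)))
Mul(Function('C')(Function('N')(W, 15)), Pow(-21708, -1)) = Mul(Mul(2145, Pow(Add(-4603, Mul(2145, 15)), -1), Add(-242, 15)), Pow(-21708, -1)) = Mul(Mul(2145, Pow(Add(-4603, 32175), -1), -227), Rational(-1, 21708)) = Mul(Mul(2145, Pow(27572, -1), -227), Rational(-1, 21708)) = Mul(Mul(2145, Rational(1, 27572), -227), Rational(-1, 21708)) = Mul(Rational(-486915, 27572), Rational(-1, 21708)) = Rational(162305, 199510992)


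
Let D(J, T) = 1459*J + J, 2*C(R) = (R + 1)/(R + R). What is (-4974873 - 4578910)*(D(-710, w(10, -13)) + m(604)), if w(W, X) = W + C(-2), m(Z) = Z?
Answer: 9897680972868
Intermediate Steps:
C(R) = (1 + R)/(4*R) (C(R) = ((R + 1)/(R + R))/2 = ((1 + R)/((2*R)))/2 = ((1 + R)*(1/(2*R)))/2 = ((1 + R)/(2*R))/2 = (1 + R)/(4*R))
w(W, X) = ⅛ + W (w(W, X) = W + (¼)*(1 - 2)/(-2) = W + (¼)*(-½)*(-1) = W + ⅛ = ⅛ + W)
D(J, T) = 1460*J
(-4974873 - 4578910)*(D(-710, w(10, -13)) + m(604)) = (-4974873 - 4578910)*(1460*(-710) + 604) = -9553783*(-1036600 + 604) = -9553783*(-1035996) = 9897680972868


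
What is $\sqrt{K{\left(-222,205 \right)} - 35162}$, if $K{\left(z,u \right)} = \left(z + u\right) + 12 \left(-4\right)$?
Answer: $i \sqrt{35227} \approx 187.69 i$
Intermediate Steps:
$K{\left(z,u \right)} = -48 + u + z$ ($K{\left(z,u \right)} = \left(u + z\right) - 48 = -48 + u + z$)
$\sqrt{K{\left(-222,205 \right)} - 35162} = \sqrt{\left(-48 + 205 - 222\right) - 35162} = \sqrt{-65 - 35162} = \sqrt{-35227} = i \sqrt{35227}$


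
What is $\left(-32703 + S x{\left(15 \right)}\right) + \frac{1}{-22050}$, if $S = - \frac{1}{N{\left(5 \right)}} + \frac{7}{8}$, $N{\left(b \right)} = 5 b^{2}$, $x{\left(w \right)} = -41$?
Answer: $- \frac{14437699247}{441000} \approx -32739.0$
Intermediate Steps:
$S = \frac{867}{1000}$ ($S = - \frac{1}{5 \cdot 5^{2}} + \frac{7}{8} = - \frac{1}{5 \cdot 25} + 7 \cdot \frac{1}{8} = - \frac{1}{125} + \frac{7}{8} = \frac{867}{1000} \approx 0.867$)
$\left(-32703 + S x{\left(15 \right)}\right) + \frac{1}{-22050} = \left(-32703 + \frac{867}{1000} \left(-41\right)\right) + \frac{1}{-22050} = \left(-32703 - \frac{35547}{1000}\right) - \frac{1}{22050} = - \frac{32738547}{1000} - \frac{1}{22050} = - \frac{14437699247}{441000}$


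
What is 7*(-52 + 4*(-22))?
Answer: -980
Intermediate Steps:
7*(-52 + 4*(-22)) = 7*(-52 - 88) = 7*(-140) = -980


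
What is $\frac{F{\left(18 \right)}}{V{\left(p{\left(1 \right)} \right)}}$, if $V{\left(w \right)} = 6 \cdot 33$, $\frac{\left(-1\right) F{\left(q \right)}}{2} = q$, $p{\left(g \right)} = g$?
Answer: $- \frac{2}{11} \approx -0.18182$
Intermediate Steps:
$F{\left(q \right)} = - 2 q$
$V{\left(w \right)} = 198$
$\frac{F{\left(18 \right)}}{V{\left(p{\left(1 \right)} \right)}} = \frac{\left(-2\right) 18}{198} = \left(-36\right) \frac{1}{198} = - \frac{2}{11}$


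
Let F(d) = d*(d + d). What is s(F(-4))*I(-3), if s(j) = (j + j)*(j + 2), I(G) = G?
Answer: -6528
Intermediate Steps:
F(d) = 2*d² (F(d) = d*(2*d) = 2*d²)
s(j) = 2*j*(2 + j) (s(j) = (2*j)*(2 + j) = 2*j*(2 + j))
s(F(-4))*I(-3) = (2*(2*(-4)²)*(2 + 2*(-4)²))*(-3) = (2*(2*16)*(2 + 2*16))*(-3) = (2*32*(2 + 32))*(-3) = (2*32*34)*(-3) = 2176*(-3) = -6528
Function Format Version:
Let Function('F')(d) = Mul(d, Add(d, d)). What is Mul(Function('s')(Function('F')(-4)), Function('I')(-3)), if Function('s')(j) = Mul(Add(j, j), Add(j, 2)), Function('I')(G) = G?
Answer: -6528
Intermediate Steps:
Function('F')(d) = Mul(2, Pow(d, 2)) (Function('F')(d) = Mul(d, Mul(2, d)) = Mul(2, Pow(d, 2)))
Function('s')(j) = Mul(2, j, Add(2, j)) (Function('s')(j) = Mul(Mul(2, j), Add(2, j)) = Mul(2, j, Add(2, j)))
Mul(Function('s')(Function('F')(-4)), Function('I')(-3)) = Mul(Mul(2, Mul(2, Pow(-4, 2)), Add(2, Mul(2, Pow(-4, 2)))), -3) = Mul(Mul(2, Mul(2, 16), Add(2, Mul(2, 16))), -3) = Mul(Mul(2, 32, Add(2, 32)), -3) = Mul(Mul(2, 32, 34), -3) = Mul(2176, -3) = -6528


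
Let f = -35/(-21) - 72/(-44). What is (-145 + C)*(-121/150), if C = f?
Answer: 25718/225 ≈ 114.30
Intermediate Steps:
f = 109/33 (f = -35*(-1/21) - 72*(-1/44) = 5/3 + 18/11 = 109/33 ≈ 3.3030)
C = 109/33 ≈ 3.3030
(-145 + C)*(-121/150) = (-145 + 109/33)*(-121/150) = -(-51436)/(3*150) = -4676/33*(-121/150) = 25718/225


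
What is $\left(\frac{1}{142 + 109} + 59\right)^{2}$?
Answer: $\frac{219336100}{63001} \approx 3481.5$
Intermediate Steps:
$\left(\frac{1}{142 + 109} + 59\right)^{2} = \left(\frac{1}{251} + 59\right)^{2} = \left(\frac{14810}{251}\right)^{2} = \frac{219336100}{63001}$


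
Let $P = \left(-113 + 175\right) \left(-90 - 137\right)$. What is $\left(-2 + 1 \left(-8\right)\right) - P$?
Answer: $14064$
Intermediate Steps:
$P = -14074$ ($P = 62 \left(-227\right) = -14074$)
$\left(-2 + 1 \left(-8\right)\right) - P = \left(-2 + 1 \left(-8\right)\right) - -14074 = \left(-2 - 8\right) + 14074 = -10 + 14074 = 14064$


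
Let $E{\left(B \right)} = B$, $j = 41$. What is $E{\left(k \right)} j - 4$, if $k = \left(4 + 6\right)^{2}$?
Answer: $4096$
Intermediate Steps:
$k = 100$ ($k = 10^{2} = 100$)
$E{\left(k \right)} j - 4 = 100 \cdot 41 - 4 = 4100 - 4 = 4096$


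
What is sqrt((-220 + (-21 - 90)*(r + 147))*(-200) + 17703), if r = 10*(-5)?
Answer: sqrt(2215103) ≈ 1488.3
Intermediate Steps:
r = -50
sqrt((-220 + (-21 - 90)*(r + 147))*(-200) + 17703) = sqrt((-220 + (-21 - 90)*(-50 + 147))*(-200) + 17703) = sqrt((-220 - 111*97)*(-200) + 17703) = sqrt((-220 - 10767)*(-200) + 17703) = sqrt(-10987*(-200) + 17703) = sqrt(2197400 + 17703) = sqrt(2215103)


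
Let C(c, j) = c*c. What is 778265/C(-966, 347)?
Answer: 778265/933156 ≈ 0.83401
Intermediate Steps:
C(c, j) = c²
778265/C(-966, 347) = 778265/((-966)²) = 778265/933156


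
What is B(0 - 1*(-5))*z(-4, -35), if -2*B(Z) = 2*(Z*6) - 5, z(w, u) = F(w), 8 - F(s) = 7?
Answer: -55/2 ≈ -27.500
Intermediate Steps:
F(s) = 1 (F(s) = 8 - 1*7 = 8 - 7 = 1)
z(w, u) = 1
B(Z) = 5/2 - 6*Z (B(Z) = -(2*(Z*6) - 5)/2 = -(2*(6*Z) - 5)/2 = -(12*Z - 5)/2 = -(-5 + 12*Z)/2 = 5/2 - 6*Z)
B(0 - 1*(-5))*z(-4, -35) = (5/2 - 6*(0 - 1*(-5)))*1 = (5/2 - 6*(0 + 5))*1 = (5/2 - 6*5)*1 = (5/2 - 30)*1 = -55/2*1 = -55/2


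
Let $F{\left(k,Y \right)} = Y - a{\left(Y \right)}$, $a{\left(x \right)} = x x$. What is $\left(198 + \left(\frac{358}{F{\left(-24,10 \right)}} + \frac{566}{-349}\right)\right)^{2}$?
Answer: $\frac{9130362679201}{246647025} \approx 37018.0$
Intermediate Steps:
$a{\left(x \right)} = x^{2}$
$F{\left(k,Y \right)} = Y - Y^{2}$
$\left(198 + \left(\frac{358}{F{\left(-24,10 \right)}} + \frac{566}{-349}\right)\right)^{2} = \left(198 + \left(\frac{358}{10 \left(1 - 10\right)} + \frac{566}{-349}\right)\right)^{2} = \left(198 + \left(\frac{358}{10 \left(1 - 10\right)} + 566 \left(- \frac{1}{349}\right)\right)\right)^{2} = \left(198 + \left(\frac{358}{10 \left(-9\right)} - \frac{566}{349}\right)\right)^{2} = \left(198 + \left(\frac{358}{-90} - \frac{566}{349}\right)\right)^{2} = \left(198 + \left(358 \left(- \frac{1}{90}\right) - \frac{566}{349}\right)\right)^{2} = \left(198 - \frac{87941}{15705}\right)^{2} = \left(\frac{3021649}{15705}\right)^{2} = \frac{9130362679201}{246647025}$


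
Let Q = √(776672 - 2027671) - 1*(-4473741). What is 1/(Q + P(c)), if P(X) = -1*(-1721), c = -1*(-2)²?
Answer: 4475462/20029761364443 - I*√1250999/20029761364443 ≈ 2.2344e-7 - 5.5841e-11*I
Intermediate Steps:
Q = 4473741 + I*√1250999 (Q = √(-1250999) + 4473741 = I*√1250999 + 4473741 = 4473741 + I*√1250999 ≈ 4.4737e+6 + 1118.5*I)
c = -4 (c = -1*4 = -4)
P(X) = 1721
1/(Q + P(c)) = 1/((4473741 + I*√1250999) + 1721) = 1/(4475462 + I*√1250999)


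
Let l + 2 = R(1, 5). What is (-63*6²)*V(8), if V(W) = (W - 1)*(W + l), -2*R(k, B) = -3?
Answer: -119070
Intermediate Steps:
R(k, B) = 3/2 (R(k, B) = -½*(-3) = 3/2)
l = -½ (l = -2 + 3/2 = -½ ≈ -0.50000)
V(W) = (-1 + W)*(-½ + W) (V(W) = (W - 1)*(W - ½) = (-1 + W)*(-½ + W))
(-63*6²)*V(8) = (-63*6²)*(½ + 8² - 3/2*8) = (-63*36)*(½ + 64 - 12) = -2268*105/2 = -119070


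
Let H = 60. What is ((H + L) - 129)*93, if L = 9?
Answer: -5580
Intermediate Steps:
((H + L) - 129)*93 = ((60 + 9) - 129)*93 = (69 - 129)*93 = -60*93 = -5580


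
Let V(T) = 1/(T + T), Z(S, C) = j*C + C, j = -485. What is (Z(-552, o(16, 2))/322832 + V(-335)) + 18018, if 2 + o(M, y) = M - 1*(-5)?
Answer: 487155098721/27037180 ≈ 18018.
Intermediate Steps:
o(M, y) = 3 + M (o(M, y) = -2 + (M - 1*(-5)) = -2 + (M + 5) = -2 + (5 + M) = 3 + M)
Z(S, C) = -484*C (Z(S, C) = -485*C + C = -484*C)
V(T) = 1/(2*T)
(Z(-552, o(16, 2))/322832 + V(-335)) + 18018 = (-484*(3 + 16)/322832 + (½)/(-335)) + 18018 = (-484*19*(1/322832) + (½)*(-1/335)) + 18018 = (-9196*1/322832 - 1/670) + 18018 = (-2299/80708 - 1/670) + 18018 = -810519/27037180 + 18018 = 487155098721/27037180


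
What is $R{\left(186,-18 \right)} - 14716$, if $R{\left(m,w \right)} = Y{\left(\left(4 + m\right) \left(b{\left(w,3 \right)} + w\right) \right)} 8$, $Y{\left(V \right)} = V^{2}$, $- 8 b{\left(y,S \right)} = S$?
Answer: $\frac{194991793}{2} \approx 9.7496 \cdot 10^{7}$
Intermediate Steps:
$b{\left(y,S \right)} = - \frac{S}{8}$
$R{\left(m,w \right)} = 8 \left(4 + m\right)^{2} \left(- \frac{3}{8} + w\right)^{2}$ ($R{\left(m,w \right)} = \left(\left(4 + m\right) \left(\left(- \frac{1}{8}\right) 3 + w\right)\right)^{2} \cdot 8 = \left(\left(4 + m\right) \left(- \frac{3}{8} + w\right)\right)^{2} \cdot 8 = \left(4 + m\right)^{2} \left(- \frac{3}{8} + w\right)^{2} \cdot 8 = 8 \left(4 + m\right)^{2} \left(- \frac{3}{8} + w\right)^{2}$)
$R{\left(186,-18 \right)} - 14716 = \frac{\left(-12 - 558 + 32 \left(-18\right) + 8 \cdot 186 \left(-18\right)\right)^{2}}{8} - 14716 = \frac{\left(-12 - 558 - 576 - 26784\right)^{2}}{8} - 14716 = \frac{\left(-27930\right)^{2}}{8} - 14716 = \frac{1}{8} \cdot 780084900 - 14716 = \frac{195021225}{2} - 14716 = \frac{194991793}{2}$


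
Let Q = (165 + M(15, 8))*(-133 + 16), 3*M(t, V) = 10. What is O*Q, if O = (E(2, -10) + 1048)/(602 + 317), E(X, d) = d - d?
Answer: -20640360/919 ≈ -22460.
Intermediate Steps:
E(X, d) = 0
M(t, V) = 10/3 (M(t, V) = (⅓)*10 = 10/3)
O = 1048/919 (O = (0 + 1048)/(602 + 317) = 1048/919 ≈ 1.1404)
Q = -19695 (Q = (165 + 10/3)*(-133 + 16) = (505/3)*(-117) = -19695)
O*Q = (1048/919)*(-19695) = -20640360/919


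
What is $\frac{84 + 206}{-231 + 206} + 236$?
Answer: $\frac{1122}{5} \approx 224.4$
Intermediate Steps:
$\frac{84 + 206}{-231 + 206} + 236 = \frac{290}{-25} + 236 = 290 \left(- \frac{1}{25}\right) + 236 = - \frac{58}{5} + 236 = \frac{1122}{5}$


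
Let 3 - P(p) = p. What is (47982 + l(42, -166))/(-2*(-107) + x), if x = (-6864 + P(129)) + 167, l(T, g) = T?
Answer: -16008/2203 ≈ -7.2665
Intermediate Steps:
P(p) = 3 - p
x = -6823 (x = (-6864 + (3 - 1*129)) + 167 = (-6864 + (3 - 129)) + 167 = (-6864 - 126) + 167 = -6990 + 167 = -6823)
(47982 + l(42, -166))/(-2*(-107) + x) = (47982 + 42)/(-2*(-107) - 6823) = 48024/(214 - 6823) = 48024/(-6609) = 48024*(-1/6609) = -16008/2203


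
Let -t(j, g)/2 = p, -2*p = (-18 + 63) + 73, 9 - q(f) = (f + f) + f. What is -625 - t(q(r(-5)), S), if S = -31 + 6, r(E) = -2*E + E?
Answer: -743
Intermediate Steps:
r(E) = -E
q(f) = 9 - 3*f (q(f) = 9 - ((f + f) + f) = 9 - (2*f + f) = 9 - 3*f)
p = -59 (p = -((-18 + 63) + 73)/2 = -(45 + 73)/2 = -1/2*118 = -59)
S = -25
t(j, g) = 118 (t(j, g) = -2*(-59) = 118)
-625 - t(q(r(-5)), S) = -625 - 1*118 = -625 - 118 = -743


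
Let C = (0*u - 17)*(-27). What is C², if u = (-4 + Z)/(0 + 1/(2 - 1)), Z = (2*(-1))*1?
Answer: 210681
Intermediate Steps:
Z = -2 (Z = -2*1 = -2)
u = -6 (u = (-4 - 2)/(0 + 1/(2 - 1)) = -6/(0 + 1/1) = -6/(0 + 1) = -6/1 = -6*1 = -6)
C = 459 (C = (0*(-6) - 17)*(-27) = (0 - 17)*(-27) = -17*(-27) = 459)
C² = 459² = 210681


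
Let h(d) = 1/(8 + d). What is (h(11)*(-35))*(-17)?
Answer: 595/19 ≈ 31.316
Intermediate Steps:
(h(11)*(-35))*(-17) = (-35/(8 + 11))*(-17) = (-35/19)*(-17) = ((1/19)*(-35))*(-17) = -35/19*(-17) = 595/19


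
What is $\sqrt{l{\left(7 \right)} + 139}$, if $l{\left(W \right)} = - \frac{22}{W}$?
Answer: $\frac{\sqrt{6657}}{7} \approx 11.656$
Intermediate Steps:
$\sqrt{l{\left(7 \right)} + 139} = \sqrt{- \frac{22}{7} + 139} = \sqrt{\frac{951}{7}} = \frac{\sqrt{6657}}{7}$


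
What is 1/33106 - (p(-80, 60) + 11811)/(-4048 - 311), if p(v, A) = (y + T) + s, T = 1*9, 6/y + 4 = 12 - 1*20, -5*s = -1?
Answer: 326089456/120257545 ≈ 2.7116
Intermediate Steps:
s = ⅕ (s = -⅕*(-1) = ⅕ ≈ 0.20000)
y = -½ (y = 6/(-4 + (12 - 1*20)) = 6/(-4 + (12 - 20)) = 6/(-4 - 8) = 6/(-12) = 6*(-1/12) = -½ ≈ -0.50000)
T = 9
p(v, A) = 87/10 (p(v, A) = (-½ + 9) + ⅕ = 17/2 + ⅕ = 87/10)
1/33106 - (p(-80, 60) + 11811)/(-4048 - 311) = 1/33106 - (87/10 + 11811)/(-4048 - 311) = 1/33106 - 118197/(10*(-4359)) = 1/33106 - 118197*(-1)/(10*4359) = 1/33106 - 1*(-39399/14530) = 1/33106 + 39399/14530 = 326089456/120257545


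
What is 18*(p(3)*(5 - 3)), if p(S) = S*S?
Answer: 324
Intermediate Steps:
p(S) = S²
18*(p(3)*(5 - 3)) = 18*(3²*(5 - 3)) = 18*(9*2) = 18*18 = 324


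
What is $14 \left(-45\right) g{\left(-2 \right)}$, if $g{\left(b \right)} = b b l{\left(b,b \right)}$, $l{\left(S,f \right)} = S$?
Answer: $5040$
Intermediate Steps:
$g{\left(b \right)} = b^{3}$ ($g{\left(b \right)} = b b b = b^{2} b = b^{3}$)
$14 \left(-45\right) g{\left(-2 \right)} = 14 \left(-45\right) \left(-2\right)^{3} = \left(-630\right) \left(-8\right) = 5040$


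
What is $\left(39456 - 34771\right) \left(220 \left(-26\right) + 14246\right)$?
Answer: $39944310$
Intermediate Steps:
$\left(39456 - 34771\right) \left(220 \left(-26\right) + 14246\right) = 4685 \left(-5720 + 14246\right) = 4685 \cdot 8526 = 39944310$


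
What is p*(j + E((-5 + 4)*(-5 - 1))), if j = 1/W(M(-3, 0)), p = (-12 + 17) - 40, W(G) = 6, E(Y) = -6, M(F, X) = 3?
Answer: 1225/6 ≈ 204.17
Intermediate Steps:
p = -35 (p = 5 - 40 = -35)
j = ⅙ (j = 1/6 = ⅙ ≈ 0.16667)
p*(j + E((-5 + 4)*(-5 - 1))) = -35*(⅙ - 6) = -35*(-35/6) = 1225/6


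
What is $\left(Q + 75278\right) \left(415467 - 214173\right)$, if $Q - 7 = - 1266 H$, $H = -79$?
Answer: $35286636906$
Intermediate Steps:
$Q = 100021$ ($Q = 7 - -100014 = 7 + 100014 = 100021$)
$\left(Q + 75278\right) \left(415467 - 214173\right) = \left(100021 + 75278\right) \left(415467 - 214173\right) = 175299 \cdot 201294 = 35286636906$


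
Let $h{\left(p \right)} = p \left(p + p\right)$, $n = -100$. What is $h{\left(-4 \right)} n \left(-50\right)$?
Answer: $160000$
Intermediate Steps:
$h{\left(p \right)} = 2 p^{2}$ ($h{\left(p \right)} = p 2 p = 2 p^{2}$)
$h{\left(-4 \right)} n \left(-50\right) = 2 \left(-4\right)^{2} \left(-100\right) \left(-50\right) = 2 \cdot 16 \left(-100\right) \left(-50\right) = 32 \left(-100\right) \left(-50\right) = \left(-3200\right) \left(-50\right) = 160000$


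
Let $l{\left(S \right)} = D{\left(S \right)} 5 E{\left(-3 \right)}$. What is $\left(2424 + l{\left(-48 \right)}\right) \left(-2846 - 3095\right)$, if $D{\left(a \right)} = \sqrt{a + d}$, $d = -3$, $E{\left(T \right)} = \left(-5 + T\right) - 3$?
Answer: $-14400984 + 326755 i \sqrt{51} \approx -1.4401 \cdot 10^{7} + 2.3335 \cdot 10^{6} i$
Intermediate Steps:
$E{\left(T \right)} = -8 + T$ ($E{\left(T \right)} = \left(-5 + T\right) - 3 = -8 + T$)
$D{\left(a \right)} = \sqrt{-3 + a}$ ($D{\left(a \right)} = \sqrt{a - 3} = \sqrt{-3 + a}$)
$l{\left(S \right)} = - 55 \sqrt{-3 + S}$ ($l{\left(S \right)} = \sqrt{-3 + S} 5 \left(-8 - 3\right) = 5 \sqrt{-3 + S} \left(-11\right) = - 55 \sqrt{-3 + S}$)
$\left(2424 + l{\left(-48 \right)}\right) \left(-2846 - 3095\right) = \left(2424 - 55 \sqrt{-3 - 48}\right) \left(-2846 - 3095\right) = \left(2424 - 55 \sqrt{-51}\right) \left(-5941\right) = \left(2424 - 55 i \sqrt{51}\right) \left(-5941\right) = -14400984 + 326755 i \sqrt{51}$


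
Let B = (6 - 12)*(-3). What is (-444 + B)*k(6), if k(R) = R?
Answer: -2556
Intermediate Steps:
B = 18 (B = -6*(-3) = 18)
(-444 + B)*k(6) = (-444 + 18)*6 = -426*6 = -2556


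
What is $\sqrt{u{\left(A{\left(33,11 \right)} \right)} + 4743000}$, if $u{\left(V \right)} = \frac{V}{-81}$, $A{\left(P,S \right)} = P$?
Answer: $\frac{\sqrt{384182967}}{9} \approx 2177.8$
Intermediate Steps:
$u{\left(V \right)} = - \frac{V}{81}$ ($u{\left(V \right)} = V \left(- \frac{1}{81}\right) = - \frac{V}{81}$)
$\sqrt{u{\left(A{\left(33,11 \right)} \right)} + 4743000} = \sqrt{\left(- \frac{1}{81}\right) 33 + 4743000} = \sqrt{- \frac{11}{27} + 4743000} = \sqrt{\frac{128060989}{27}} = \frac{\sqrt{384182967}}{9}$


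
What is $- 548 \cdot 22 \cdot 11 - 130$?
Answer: $-132746$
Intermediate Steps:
$- 548 \cdot 22 \cdot 11 - 130 = \left(-548\right) 242 - 130 = -132616 - 130 = -132746$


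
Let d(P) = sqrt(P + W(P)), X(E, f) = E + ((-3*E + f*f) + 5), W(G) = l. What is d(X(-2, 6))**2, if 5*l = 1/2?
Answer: 451/10 ≈ 45.100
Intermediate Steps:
l = 1/10 (l = (1/5)/2 = (1/5)*(1/2) = 1/10 ≈ 0.10000)
W(G) = 1/10
X(E, f) = 5 + f**2 - 2*E (X(E, f) = E + ((-3*E + f**2) + 5) = E + ((f**2 - 3*E) + 5) = E + (5 + f**2 - 3*E) = 5 + f**2 - 2*E)
d(P) = sqrt(1/10 + P) (d(P) = sqrt(P + 1/10) = sqrt(1/10 + P))
d(X(-2, 6))**2 = (sqrt(10 + 100*(5 + 6**2 - 2*(-2)))/10)**2 = (sqrt(10 + 100*(5 + 36 + 4))/10)**2 = (sqrt(10 + 100*45)/10)**2 = (sqrt(10 + 4500)/10)**2 = (sqrt(4510)/10)**2 = 451/10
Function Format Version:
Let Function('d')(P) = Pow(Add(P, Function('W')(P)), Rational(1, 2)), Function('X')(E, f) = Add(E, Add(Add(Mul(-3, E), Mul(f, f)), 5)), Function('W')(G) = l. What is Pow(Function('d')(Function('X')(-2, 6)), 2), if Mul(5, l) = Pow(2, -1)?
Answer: Rational(451, 10) ≈ 45.100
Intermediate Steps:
l = Rational(1, 10) (l = Mul(Rational(1, 5), Pow(2, -1)) = Mul(Rational(1, 5), Rational(1, 2)) = Rational(1, 10) ≈ 0.10000)
Function('W')(G) = Rational(1, 10)
Function('X')(E, f) = Add(5, Pow(f, 2), Mul(-2, E)) (Function('X')(E, f) = Add(E, Add(Add(Mul(-3, E), Pow(f, 2)), 5)) = Add(E, Add(Add(Pow(f, 2), Mul(-3, E)), 5)) = Add(E, Add(5, Pow(f, 2), Mul(-3, E))) = Add(5, Pow(f, 2), Mul(-2, E)))
Function('d')(P) = Pow(Add(Rational(1, 10), P), Rational(1, 2)) (Function('d')(P) = Pow(Add(P, Rational(1, 10)), Rational(1, 2)) = Pow(Add(Rational(1, 10), P), Rational(1, 2)))
Pow(Function('d')(Function('X')(-2, 6)), 2) = Pow(Mul(Rational(1, 10), Pow(Add(10, Mul(100, Add(5, Pow(6, 2), Mul(-2, -2)))), Rational(1, 2))), 2) = Pow(Mul(Rational(1, 10), Pow(Add(10, Mul(100, Add(5, 36, 4))), Rational(1, 2))), 2) = Pow(Mul(Rational(1, 10), Pow(Add(10, Mul(100, 45)), Rational(1, 2))), 2) = Pow(Mul(Rational(1, 10), Pow(Add(10, 4500), Rational(1, 2))), 2) = Pow(Mul(Rational(1, 10), Pow(4510, Rational(1, 2))), 2) = Rational(451, 10)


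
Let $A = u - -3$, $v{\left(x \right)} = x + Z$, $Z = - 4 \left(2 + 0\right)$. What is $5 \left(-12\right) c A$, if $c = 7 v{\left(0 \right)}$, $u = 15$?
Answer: $60480$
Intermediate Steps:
$Z = -8$ ($Z = \left(-4\right) 2 = -8$)
$v{\left(x \right)} = -8 + x$ ($v{\left(x \right)} = x - 8 = -8 + x$)
$c = -56$ ($c = 7 \left(-8 + 0\right) = 7 \left(-8\right) = -56$)
$A = 18$ ($A = 15 - -3 = 15 + 3 = 18$)
$5 \left(-12\right) c A = 5 \left(-12\right) \left(-56\right) 18 = \left(-60\right) \left(-56\right) 18 = 3360 \cdot 18 = 60480$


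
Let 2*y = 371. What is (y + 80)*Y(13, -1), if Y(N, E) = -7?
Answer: -3717/2 ≈ -1858.5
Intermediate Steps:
y = 371/2 (y = (1/2)*371 = 371/2 ≈ 185.50)
(y + 80)*Y(13, -1) = (371/2 + 80)*(-7) = (531/2)*(-7) = -3717/2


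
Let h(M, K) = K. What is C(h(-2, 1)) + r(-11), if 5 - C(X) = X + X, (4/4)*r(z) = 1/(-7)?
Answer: 20/7 ≈ 2.8571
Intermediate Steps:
r(z) = -1/7 (r(z) = 1/(-7) = -1/7)
C(X) = 5 - 2*X (C(X) = 5 - (X + X) = 5 - 2*X)
C(h(-2, 1)) + r(-11) = (5 - 2*1) - 1/7 = (5 - 2) - 1/7 = 3 - 1/7 = 20/7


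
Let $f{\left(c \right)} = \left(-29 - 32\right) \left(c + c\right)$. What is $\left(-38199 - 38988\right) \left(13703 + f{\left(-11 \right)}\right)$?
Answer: $-1161278415$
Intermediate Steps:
$f{\left(c \right)} = - 122 c$ ($f{\left(c \right)} = - 61 \cdot 2 c = - 122 c$)
$\left(-38199 - 38988\right) \left(13703 + f{\left(-11 \right)}\right) = \left(-38199 - 38988\right) \left(13703 - -1342\right) = - 77187 \left(13703 + 1342\right) = \left(-77187\right) 15045 = -1161278415$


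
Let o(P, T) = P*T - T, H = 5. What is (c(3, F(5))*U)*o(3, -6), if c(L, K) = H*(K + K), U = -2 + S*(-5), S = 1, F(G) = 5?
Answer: 4200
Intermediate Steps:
o(P, T) = -T + P*T
U = -7 (U = -2 + 1*(-5) = -2 - 5 = -7)
c(L, K) = 10*K (c(L, K) = 5*(K + K) = 5*(2*K) = 10*K)
(c(3, F(5))*U)*o(3, -6) = ((10*5)*(-7))*(-6*(-1 + 3)) = (50*(-7))*(-6*2) = -350*(-12) = 4200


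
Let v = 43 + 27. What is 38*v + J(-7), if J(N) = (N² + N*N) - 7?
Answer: 2751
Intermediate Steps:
J(N) = -7 + 2*N² (J(N) = (N² + N²) - 7 = 2*N² - 7 = -7 + 2*N²)
v = 70
38*v + J(-7) = 38*70 + (-7 + 2*(-7)²) = 2660 + (-7 + 2*49) = 2660 + (-7 + 98) = 2660 + 91 = 2751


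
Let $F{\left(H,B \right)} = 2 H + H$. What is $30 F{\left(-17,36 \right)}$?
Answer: $-1530$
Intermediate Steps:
$F{\left(H,B \right)} = 3 H$
$30 F{\left(-17,36 \right)} = 30 \cdot 3 \left(-17\right) = 30 \left(-51\right) = -1530$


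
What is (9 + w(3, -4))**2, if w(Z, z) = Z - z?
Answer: 256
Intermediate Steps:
(9 + w(3, -4))**2 = (9 + (3 - 1*(-4)))**2 = (9 + (3 + 4))**2 = (9 + 7)**2 = 16**2 = 256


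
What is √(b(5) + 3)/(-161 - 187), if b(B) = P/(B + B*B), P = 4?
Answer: -√705/5220 ≈ -0.0050866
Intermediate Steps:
b(B) = 4/(B + B²) (b(B) = 4/(B + B*B) = 4/(B + B²))
√(b(5) + 3)/(-161 - 187) = √(4/(5*(1 + 5)) + 3)/(-161 - 187) = √(4*(⅕)/6 + 3)/(-348) = √(4*(⅕)*(⅙) + 3)*(-1/348) = √(2/15 + 3)*(-1/348) = √(47/15)*(-1/348) = (√705/15)*(-1/348) = -√705/5220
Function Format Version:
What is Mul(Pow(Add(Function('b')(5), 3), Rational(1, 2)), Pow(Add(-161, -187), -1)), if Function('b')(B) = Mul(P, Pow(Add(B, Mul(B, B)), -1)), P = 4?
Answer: Mul(Rational(-1, 5220), Pow(705, Rational(1, 2))) ≈ -0.0050866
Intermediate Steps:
Function('b')(B) = Mul(4, Pow(Add(B, Pow(B, 2)), -1)) (Function('b')(B) = Mul(4, Pow(Add(B, Mul(B, B)), -1)) = Mul(4, Pow(Add(B, Pow(B, 2)), -1)))
Mul(Pow(Add(Function('b')(5), 3), Rational(1, 2)), Pow(Add(-161, -187), -1)) = Mul(Pow(Add(Mul(4, Pow(5, -1), Pow(Add(1, 5), -1)), 3), Rational(1, 2)), Pow(Add(-161, -187), -1)) = Mul(Pow(Add(Mul(4, Rational(1, 5), Pow(6, -1)), 3), Rational(1, 2)), Pow(-348, -1)) = Mul(Pow(Add(Mul(4, Rational(1, 5), Rational(1, 6)), 3), Rational(1, 2)), Rational(-1, 348)) = Mul(Pow(Add(Rational(2, 15), 3), Rational(1, 2)), Rational(-1, 348)) = Mul(Pow(Rational(47, 15), Rational(1, 2)), Rational(-1, 348)) = Mul(Mul(Rational(1, 15), Pow(705, Rational(1, 2))), Rational(-1, 348)) = Mul(Rational(-1, 5220), Pow(705, Rational(1, 2)))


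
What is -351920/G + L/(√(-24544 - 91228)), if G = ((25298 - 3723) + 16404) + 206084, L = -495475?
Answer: -351920/244063 + 495475*I*√28943/57886 ≈ -1.4419 + 1456.2*I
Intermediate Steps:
G = 244063 (G = (21575 + 16404) + 206084 = 37979 + 206084 = 244063)
-351920/G + L/(√(-24544 - 91228)) = -351920/244063 - 495475/√(-24544 - 91228) = -351920*1/244063 - 495475*(-I*√28943/57886) = -351920/244063 - 495475*(-I*√28943/57886) = -351920/244063 - (-495475)*I*√28943/57886 = -351920/244063 + 495475*I*√28943/57886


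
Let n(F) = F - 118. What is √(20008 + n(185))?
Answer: 5*√803 ≈ 141.69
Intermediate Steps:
n(F) = -118 + F
√(20008 + n(185)) = √(20008 + (-118 + 185)) = √(20008 + 67) = √20075 = 5*√803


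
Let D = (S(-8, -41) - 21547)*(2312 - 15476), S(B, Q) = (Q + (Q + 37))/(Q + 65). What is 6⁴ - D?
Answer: -567336189/2 ≈ -2.8367e+8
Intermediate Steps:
S(B, Q) = (37 + 2*Q)/(65 + Q) (S(B, Q) = (Q + (37 + Q))/(65 + Q) = (37 + 2*Q)/(65 + Q))
D = 567338781/2 (D = ((37 + 2*(-41))/(65 - 41) - 21547)*(2312 - 15476) = ((37 - 82)/24 - 21547)*(-13164) = ((1/24)*(-45) - 21547)*(-13164) = (-15/8 - 21547)*(-13164) = -172391/8*(-13164) = 567338781/2 ≈ 2.8367e+8)
6⁴ - D = 6⁴ - 1*567338781/2 = 1296 - 567338781/2 = -567336189/2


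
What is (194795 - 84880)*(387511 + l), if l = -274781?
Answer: 12390717950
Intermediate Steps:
(194795 - 84880)*(387511 + l) = (194795 - 84880)*(387511 - 274781) = 109915*112730 = 12390717950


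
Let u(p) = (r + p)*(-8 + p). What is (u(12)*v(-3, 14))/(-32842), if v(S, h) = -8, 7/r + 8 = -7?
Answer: 2768/246315 ≈ 0.011238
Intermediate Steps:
r = -7/15 (r = 7/(-8 - 7) = 7/(-15) = 7*(-1/15) = -7/15 ≈ -0.46667)
u(p) = (-8 + p)*(-7/15 + p) (u(p) = (-7/15 + p)*(-8 + p) = (-8 + p)*(-7/15 + p))
(u(12)*v(-3, 14))/(-32842) = ((56/15 + 12**2 - 127/15*12)*(-8))/(-32842) = ((56/15 + 144 - 508/5)*(-8))*(-1/32842) = ((692/15)*(-8))*(-1/32842) = -5536/15*(-1/32842) = 2768/246315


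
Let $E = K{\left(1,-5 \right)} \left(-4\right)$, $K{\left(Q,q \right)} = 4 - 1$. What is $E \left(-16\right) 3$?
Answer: $576$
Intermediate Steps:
$K{\left(Q,q \right)} = 3$ ($K{\left(Q,q \right)} = 4 - 1 = 3$)
$E = -12$ ($E = 3 \left(-4\right) = -12$)
$E \left(-16\right) 3 = \left(-12\right) \left(-16\right) 3 = 192 \cdot 3 = 576$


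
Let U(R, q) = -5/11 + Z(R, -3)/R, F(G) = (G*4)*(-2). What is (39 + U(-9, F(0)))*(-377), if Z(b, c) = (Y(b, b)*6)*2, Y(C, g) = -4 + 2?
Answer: -512720/33 ≈ -15537.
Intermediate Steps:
F(G) = -8*G (F(G) = (4*G)*(-2) = -8*G)
Y(C, g) = -2
Z(b, c) = -24 (Z(b, c) = -2*6*2 = -12*2 = -24)
U(R, q) = -5/11 - 24/R
(39 + U(-9, F(0)))*(-377) = (39 + (-5/11 - 24/(-9)))*(-377) = (39 + (-5/11 - 24*(-⅑)))*(-377) = (39 + (-5/11 + 8/3))*(-377) = (39 + 73/33)*(-377) = (1360/33)*(-377) = -512720/33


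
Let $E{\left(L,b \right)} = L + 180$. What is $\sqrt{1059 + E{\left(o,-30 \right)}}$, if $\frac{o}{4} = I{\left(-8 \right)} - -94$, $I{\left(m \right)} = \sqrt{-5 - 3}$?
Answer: $\sqrt{1615 + 8 i \sqrt{2}} \approx 40.187 + 0.1408 i$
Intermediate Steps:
$I{\left(m \right)} = 2 i \sqrt{2}$ ($I{\left(m \right)} = \sqrt{-8} = 2 i \sqrt{2}$)
$o = 376 + 8 i \sqrt{2}$ ($o = 4 \left(2 i \sqrt{2} - -94\right) = 4 \left(2 i \sqrt{2} + 94\right) = 4 \left(94 + 2 i \sqrt{2}\right) = 376 + 8 i \sqrt{2} \approx 376.0 + 11.314 i$)
$E{\left(L,b \right)} = 180 + L$
$\sqrt{1059 + E{\left(o,-30 \right)}} = \sqrt{1059 + \left(180 + \left(376 + 8 i \sqrt{2}\right)\right)} = \sqrt{1059 + \left(556 + 8 i \sqrt{2}\right)} = \sqrt{1615 + 8 i \sqrt{2}}$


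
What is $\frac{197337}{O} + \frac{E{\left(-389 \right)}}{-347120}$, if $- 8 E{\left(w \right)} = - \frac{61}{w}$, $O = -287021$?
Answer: $- \frac{30452971169857}{44292975752320} \approx -0.68754$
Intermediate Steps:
$E{\left(w \right)} = \frac{61}{8 w}$ ($E{\left(w \right)} = - \frac{\left(-61\right) \frac{1}{w}}{8} = \frac{61}{8 w}$)
$\frac{197337}{O} + \frac{E{\left(-389 \right)}}{-347120} = \frac{197337}{-287021} + \frac{\frac{61}{8} \frac{1}{-389}}{-347120} = 197337 \left(- \frac{1}{287021}\right) + \frac{61}{8} \left(- \frac{1}{389}\right) \left(- \frac{1}{347120}\right) = - \frac{28191}{41003} - - \frac{61}{1080237440} = - \frac{28191}{41003} + \frac{61}{1080237440} = - \frac{30452971169857}{44292975752320}$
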